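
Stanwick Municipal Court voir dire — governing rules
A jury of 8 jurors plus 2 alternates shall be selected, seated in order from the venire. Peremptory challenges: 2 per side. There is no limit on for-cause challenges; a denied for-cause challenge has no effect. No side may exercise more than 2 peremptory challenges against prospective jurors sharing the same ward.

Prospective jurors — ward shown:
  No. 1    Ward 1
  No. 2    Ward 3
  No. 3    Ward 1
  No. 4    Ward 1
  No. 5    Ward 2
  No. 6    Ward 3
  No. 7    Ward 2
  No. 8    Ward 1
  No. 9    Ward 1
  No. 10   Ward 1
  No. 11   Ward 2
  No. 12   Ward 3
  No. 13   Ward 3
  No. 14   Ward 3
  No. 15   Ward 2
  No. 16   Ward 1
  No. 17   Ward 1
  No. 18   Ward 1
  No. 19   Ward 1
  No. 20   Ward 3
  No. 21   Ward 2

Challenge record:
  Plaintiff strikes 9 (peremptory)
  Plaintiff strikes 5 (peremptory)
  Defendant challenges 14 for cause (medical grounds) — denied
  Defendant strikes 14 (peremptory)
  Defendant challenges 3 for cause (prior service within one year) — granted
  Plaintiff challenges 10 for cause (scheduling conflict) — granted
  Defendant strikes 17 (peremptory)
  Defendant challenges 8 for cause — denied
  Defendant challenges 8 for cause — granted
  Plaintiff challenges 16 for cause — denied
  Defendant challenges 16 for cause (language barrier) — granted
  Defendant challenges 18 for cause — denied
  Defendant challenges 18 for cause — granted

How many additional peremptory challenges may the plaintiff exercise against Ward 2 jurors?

Plaintiff peremptories so far: #9, #5 — 2 of 2 used, 0 left overall.
Against Ward 2: #5 — 1 used; per-ward cap 2 leaves 1.
Binding limit: min(0, 1) = 0.

0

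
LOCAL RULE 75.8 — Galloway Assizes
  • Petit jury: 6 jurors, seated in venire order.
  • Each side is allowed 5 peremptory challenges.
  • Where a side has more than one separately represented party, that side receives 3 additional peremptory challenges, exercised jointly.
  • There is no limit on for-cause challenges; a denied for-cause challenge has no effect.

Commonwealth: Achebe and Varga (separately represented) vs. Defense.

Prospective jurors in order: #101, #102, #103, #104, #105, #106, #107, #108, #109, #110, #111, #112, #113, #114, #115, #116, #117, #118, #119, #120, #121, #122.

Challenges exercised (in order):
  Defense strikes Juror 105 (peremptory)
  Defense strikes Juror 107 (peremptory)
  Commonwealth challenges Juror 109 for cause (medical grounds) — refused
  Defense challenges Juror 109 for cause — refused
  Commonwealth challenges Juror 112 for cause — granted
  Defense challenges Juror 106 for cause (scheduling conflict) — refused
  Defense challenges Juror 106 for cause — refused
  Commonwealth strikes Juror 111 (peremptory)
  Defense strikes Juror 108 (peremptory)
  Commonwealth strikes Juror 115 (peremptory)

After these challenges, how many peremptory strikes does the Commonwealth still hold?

6

Commonwealth allotment: 5 base + 3 multi-party = 8.
Commonwealth peremptories used: #111, #115 — 2 (for-cause on #109, #112 don't count).
Remaining: 8 − 2 = 6.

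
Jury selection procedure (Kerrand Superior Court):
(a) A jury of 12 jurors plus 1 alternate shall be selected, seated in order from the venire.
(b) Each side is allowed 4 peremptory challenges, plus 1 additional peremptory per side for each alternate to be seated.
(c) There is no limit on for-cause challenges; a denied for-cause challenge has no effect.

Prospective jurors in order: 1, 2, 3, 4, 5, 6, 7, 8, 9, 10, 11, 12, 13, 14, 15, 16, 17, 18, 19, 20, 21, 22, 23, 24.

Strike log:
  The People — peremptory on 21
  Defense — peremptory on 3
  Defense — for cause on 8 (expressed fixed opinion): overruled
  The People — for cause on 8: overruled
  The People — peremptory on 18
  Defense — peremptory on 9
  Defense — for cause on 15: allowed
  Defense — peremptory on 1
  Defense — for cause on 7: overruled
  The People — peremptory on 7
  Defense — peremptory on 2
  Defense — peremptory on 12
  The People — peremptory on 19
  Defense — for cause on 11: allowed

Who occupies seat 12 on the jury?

23

Removed: #1, #2, #3, #7, #9, #11, #12, #15, #18, #19, #21. (#8 stays — for-cause denied.)
Seating in order: seats 1–12 → #4, #5, #6, #8, #10, #13, #14, #16, #17, #20, #22, #23; alternates → #24.
So seat 12 is #23.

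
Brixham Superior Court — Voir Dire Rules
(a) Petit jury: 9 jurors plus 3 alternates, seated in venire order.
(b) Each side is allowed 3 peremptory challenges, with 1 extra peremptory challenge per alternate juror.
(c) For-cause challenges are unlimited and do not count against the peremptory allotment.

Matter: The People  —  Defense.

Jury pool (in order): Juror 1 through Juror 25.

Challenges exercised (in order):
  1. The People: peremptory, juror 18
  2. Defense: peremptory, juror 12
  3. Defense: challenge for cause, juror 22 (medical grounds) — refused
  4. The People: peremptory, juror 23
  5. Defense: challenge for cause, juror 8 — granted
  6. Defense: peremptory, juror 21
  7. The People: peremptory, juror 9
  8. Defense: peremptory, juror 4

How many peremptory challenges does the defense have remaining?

3

Defense allotment: 3 base + 1 × 3 alternates = 6.
Defense peremptories used: #12, #21, #4 — 3 (for-cause on #22, #8 don't count).
Remaining: 6 − 3 = 3.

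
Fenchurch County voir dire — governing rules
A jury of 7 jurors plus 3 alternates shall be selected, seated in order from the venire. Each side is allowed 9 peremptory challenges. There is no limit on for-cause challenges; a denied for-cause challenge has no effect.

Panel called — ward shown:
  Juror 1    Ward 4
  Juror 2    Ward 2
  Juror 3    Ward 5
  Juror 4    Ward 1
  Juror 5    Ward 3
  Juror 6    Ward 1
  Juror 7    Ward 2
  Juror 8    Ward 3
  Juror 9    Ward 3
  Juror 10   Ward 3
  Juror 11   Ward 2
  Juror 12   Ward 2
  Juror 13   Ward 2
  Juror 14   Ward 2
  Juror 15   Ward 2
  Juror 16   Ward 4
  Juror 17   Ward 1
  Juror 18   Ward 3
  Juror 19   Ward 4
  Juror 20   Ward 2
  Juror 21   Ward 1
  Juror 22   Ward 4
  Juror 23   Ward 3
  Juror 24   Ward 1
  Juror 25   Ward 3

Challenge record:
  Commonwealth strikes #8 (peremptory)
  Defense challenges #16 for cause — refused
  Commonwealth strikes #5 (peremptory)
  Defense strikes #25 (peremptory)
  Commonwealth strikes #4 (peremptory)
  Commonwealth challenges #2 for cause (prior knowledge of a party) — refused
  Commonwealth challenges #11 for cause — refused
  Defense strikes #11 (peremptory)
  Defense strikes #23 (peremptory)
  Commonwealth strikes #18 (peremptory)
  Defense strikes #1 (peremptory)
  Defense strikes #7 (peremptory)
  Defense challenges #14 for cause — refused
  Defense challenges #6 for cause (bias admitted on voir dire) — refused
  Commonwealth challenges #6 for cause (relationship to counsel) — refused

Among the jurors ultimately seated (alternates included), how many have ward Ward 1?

1

Removed: #1, #4, #5, #7, #8, #11, #18, #23, #25.
Seated (10 incl. alternates): #2, #3, #6, #9, #10, #12, #13, #14, #15, #16.
Of those, in Ward 1: #6 → 1.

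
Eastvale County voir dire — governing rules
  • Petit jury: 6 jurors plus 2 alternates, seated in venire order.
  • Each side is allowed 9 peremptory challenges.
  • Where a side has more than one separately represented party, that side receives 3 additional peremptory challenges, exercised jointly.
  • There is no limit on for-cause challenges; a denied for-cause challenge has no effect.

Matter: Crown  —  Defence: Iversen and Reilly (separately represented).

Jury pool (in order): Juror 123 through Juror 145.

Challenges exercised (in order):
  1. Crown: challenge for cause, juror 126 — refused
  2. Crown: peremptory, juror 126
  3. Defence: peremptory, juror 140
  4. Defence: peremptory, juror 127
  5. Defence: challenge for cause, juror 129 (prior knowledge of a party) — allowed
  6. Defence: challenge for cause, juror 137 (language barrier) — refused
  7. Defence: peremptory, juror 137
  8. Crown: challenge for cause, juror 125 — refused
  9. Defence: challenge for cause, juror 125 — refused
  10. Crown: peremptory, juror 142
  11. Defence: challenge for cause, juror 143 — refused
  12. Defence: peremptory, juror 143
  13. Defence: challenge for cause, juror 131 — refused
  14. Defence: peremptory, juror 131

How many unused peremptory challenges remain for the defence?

7

Defence allotment: 9 base + 3 multi-party = 12.
Defence peremptories used: #140, #127, #137, #143, #131 — 5 (for-cause on #129, #137, #125, #143, #131 don't count).
Remaining: 12 − 5 = 7.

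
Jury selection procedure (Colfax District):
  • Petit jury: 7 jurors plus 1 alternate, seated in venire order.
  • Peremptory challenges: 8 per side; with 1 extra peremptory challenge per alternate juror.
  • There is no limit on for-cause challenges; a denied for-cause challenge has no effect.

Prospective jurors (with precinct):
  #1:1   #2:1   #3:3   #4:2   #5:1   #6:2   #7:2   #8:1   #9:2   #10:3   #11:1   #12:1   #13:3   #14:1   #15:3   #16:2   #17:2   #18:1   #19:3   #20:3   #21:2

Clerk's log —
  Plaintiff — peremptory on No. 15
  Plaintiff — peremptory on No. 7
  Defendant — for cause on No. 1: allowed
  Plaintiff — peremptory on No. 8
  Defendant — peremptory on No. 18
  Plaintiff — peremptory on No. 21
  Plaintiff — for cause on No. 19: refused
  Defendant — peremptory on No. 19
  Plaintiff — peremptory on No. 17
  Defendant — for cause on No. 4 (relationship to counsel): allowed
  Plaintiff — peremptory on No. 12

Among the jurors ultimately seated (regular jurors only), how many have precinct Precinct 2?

2

Removed: #1, #4, #7, #8, #12, #15, #17, #18, #19, #21.
Seated jurors 1–7: #2, #3, #5, #6, #9, #10, #11 (alternates #13 not counted).
Of those, in Precinct 2: #6, #9 → 2.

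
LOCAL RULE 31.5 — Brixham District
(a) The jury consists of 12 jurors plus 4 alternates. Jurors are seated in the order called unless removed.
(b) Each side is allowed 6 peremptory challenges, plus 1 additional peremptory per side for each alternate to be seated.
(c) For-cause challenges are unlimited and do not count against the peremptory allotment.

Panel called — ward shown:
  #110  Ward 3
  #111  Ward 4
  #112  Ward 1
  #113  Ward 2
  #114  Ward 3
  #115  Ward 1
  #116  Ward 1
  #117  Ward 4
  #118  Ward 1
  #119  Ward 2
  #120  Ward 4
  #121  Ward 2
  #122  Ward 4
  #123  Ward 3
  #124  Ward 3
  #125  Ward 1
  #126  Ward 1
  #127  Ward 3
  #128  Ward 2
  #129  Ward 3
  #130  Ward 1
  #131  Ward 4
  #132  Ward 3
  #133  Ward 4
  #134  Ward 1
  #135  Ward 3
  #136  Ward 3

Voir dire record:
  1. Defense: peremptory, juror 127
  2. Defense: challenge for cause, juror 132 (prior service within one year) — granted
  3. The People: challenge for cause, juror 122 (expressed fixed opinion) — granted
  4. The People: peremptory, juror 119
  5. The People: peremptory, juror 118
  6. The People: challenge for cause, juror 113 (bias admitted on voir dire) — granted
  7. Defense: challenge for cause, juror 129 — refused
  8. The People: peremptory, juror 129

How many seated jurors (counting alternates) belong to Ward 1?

6

Removed: #113, #118, #119, #122, #127, #129, #132.
Seated (16 incl. alternates): #110, #111, #112, #114, #115, #116, #117, #120, #121, #123, #124, #125, #126, #128, #130, #131.
Of those, in Ward 1: #112, #115, #116, #125, #126, #130 → 6.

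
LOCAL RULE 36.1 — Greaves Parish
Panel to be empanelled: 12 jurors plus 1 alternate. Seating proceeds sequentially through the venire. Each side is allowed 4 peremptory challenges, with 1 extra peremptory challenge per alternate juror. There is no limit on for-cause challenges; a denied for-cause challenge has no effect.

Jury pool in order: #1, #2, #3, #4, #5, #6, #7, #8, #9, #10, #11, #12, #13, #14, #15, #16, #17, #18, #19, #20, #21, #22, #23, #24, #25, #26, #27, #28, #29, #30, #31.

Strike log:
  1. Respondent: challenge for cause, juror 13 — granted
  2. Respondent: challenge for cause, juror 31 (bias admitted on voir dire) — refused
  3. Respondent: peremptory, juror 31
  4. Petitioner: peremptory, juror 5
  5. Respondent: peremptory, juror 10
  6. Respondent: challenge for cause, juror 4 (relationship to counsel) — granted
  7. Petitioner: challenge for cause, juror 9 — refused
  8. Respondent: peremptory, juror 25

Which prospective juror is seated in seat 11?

15

Removed: #4, #5, #10, #13, #25, #31. (#9 stays — for-cause denied.)
Seating in order: seats 1–12 → #1, #2, #3, #6, #7, #8, #9, #11, #12, #14, #15, #16; alternates → #17.
So seat 11 is #15.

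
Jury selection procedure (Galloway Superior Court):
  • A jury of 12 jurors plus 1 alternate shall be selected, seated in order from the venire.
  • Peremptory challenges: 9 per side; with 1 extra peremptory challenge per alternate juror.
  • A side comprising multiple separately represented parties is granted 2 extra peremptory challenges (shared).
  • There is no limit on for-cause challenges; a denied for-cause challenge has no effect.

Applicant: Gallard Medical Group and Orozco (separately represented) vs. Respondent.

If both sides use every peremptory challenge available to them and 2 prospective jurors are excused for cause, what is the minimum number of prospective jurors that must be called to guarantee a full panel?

Seats to fill: 12 + 1 alternates = 13.
Peremptories — Applicant: 9 + 1×1 + 2 = 12; Respondent: 9 + 1×1 = 10; total 22.
For-cause removals: 2.
Minimum venire: 13 + 22 + 2 = 37.

37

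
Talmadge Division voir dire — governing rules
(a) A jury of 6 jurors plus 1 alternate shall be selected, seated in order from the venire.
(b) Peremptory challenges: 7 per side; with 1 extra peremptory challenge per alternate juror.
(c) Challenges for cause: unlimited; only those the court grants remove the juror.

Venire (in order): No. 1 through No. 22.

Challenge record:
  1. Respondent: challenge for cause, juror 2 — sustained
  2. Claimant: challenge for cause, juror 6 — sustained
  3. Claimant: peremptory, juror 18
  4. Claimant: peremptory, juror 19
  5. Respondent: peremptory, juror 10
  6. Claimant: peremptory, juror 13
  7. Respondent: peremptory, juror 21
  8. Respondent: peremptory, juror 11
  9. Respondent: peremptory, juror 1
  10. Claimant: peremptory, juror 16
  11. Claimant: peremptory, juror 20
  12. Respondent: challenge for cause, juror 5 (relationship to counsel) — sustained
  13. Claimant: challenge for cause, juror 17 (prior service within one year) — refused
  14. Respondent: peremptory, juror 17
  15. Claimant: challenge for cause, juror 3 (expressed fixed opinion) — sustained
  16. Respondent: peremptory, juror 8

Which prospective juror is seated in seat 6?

Removed: #1, #2, #3, #5, #6, #8, #10, #11, #13, #16, #17, #18, #19, #20, #21.
Seating in order: seats 1–6 → #4, #7, #9, #12, #14, #15; alternates → #22.
So seat 6 is #15.

15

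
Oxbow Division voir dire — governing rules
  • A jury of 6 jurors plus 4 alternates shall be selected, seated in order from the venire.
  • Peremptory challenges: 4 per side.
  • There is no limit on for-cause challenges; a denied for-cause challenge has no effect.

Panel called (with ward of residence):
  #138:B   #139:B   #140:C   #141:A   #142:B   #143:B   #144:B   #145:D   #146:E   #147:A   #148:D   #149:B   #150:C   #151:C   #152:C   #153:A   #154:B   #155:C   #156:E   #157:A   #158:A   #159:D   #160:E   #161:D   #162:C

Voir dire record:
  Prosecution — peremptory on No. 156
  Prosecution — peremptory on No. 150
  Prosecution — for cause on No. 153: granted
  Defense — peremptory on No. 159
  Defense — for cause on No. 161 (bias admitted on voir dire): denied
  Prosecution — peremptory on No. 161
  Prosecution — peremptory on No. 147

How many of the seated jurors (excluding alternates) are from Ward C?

Removed: #147, #150, #153, #156, #159, #161.
Seated jurors 1–6: #138, #139, #140, #141, #142, #143 (alternates #144, #145, #146, #148 not counted).
Of those, in Ward C: #140 → 1.

1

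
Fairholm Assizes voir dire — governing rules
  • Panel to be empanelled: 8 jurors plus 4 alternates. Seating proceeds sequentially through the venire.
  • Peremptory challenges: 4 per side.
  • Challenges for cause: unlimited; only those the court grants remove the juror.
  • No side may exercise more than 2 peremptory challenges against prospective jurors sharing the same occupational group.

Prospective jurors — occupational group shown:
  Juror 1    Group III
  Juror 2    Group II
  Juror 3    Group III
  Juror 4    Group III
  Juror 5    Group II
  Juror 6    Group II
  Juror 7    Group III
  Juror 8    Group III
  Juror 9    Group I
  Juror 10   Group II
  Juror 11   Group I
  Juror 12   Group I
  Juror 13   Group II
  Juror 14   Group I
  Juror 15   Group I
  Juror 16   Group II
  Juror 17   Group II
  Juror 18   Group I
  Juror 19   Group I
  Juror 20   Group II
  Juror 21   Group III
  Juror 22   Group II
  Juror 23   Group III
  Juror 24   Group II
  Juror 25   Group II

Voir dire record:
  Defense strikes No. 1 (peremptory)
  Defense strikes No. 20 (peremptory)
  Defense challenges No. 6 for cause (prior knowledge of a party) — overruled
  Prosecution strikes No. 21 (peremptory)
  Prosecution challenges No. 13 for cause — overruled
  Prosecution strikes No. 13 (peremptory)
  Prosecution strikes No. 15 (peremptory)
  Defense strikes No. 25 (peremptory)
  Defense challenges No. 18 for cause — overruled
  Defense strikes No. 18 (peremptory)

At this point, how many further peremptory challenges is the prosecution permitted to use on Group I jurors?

Prosecution peremptories so far: #21, #13, #15 — 3 of 4 used, 1 left overall.
Against Group I: #15 — 1 used; per-group cap 2 leaves 1.
Binding limit: min(1, 1) = 1.

1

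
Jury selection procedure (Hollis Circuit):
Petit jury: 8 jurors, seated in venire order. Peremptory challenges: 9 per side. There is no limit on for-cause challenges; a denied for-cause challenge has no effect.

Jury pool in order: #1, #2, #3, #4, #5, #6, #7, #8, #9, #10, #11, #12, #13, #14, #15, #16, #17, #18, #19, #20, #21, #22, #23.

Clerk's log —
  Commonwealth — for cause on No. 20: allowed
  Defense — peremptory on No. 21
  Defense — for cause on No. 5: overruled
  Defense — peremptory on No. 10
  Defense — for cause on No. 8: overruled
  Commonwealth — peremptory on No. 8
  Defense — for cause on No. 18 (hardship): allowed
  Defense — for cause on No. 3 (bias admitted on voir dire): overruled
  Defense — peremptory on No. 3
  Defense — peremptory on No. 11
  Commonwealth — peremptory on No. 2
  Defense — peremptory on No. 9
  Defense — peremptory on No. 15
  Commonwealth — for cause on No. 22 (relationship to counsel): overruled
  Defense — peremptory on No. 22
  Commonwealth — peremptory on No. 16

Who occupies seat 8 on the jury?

14

Removed: #2, #3, #8, #9, #10, #11, #15, #16, #18, #20, #21, #22. (#5 stays — for-cause denied.)
Seating in order: seats 1–8 → #1, #4, #5, #6, #7, #12, #13, #14.
So seat 8 is #14.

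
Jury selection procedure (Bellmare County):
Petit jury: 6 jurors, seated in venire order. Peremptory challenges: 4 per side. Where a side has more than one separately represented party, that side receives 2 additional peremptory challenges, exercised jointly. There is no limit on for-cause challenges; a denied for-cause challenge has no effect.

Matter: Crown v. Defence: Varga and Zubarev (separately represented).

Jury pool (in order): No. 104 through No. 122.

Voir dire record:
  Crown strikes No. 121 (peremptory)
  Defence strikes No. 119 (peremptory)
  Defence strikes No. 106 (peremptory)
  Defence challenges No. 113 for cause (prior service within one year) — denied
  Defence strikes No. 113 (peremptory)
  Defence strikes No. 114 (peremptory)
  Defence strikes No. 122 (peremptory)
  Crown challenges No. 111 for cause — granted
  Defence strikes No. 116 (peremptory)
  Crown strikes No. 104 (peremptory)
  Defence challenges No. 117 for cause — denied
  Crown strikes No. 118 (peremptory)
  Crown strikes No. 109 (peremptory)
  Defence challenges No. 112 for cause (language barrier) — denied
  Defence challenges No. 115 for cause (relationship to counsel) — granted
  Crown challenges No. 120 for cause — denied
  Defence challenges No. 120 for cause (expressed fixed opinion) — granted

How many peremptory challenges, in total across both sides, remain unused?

Crown allotment: 4. Defence allotment: 4 base + 2 multi-party = 6.
Crown peremptories used: #121, #104, #118, #109 — 4 (for-cause on #111, #120 don't count).
Defence peremptories used: #119, #106, #113, #114, #122, #116 — 6 (for-cause on #113, #117, #112, #115, #120 don't count).
Remaining: (4 − 4) + (6 − 6) = 0.

0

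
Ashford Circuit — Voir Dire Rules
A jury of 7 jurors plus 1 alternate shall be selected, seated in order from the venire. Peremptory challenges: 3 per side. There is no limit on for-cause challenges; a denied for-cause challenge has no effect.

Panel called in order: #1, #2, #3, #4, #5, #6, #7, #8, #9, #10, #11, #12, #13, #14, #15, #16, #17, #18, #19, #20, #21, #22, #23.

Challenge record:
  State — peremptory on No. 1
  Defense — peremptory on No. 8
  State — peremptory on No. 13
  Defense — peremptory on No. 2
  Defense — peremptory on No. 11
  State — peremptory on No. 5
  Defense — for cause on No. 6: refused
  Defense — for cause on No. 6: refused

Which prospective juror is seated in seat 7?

Removed: #1, #2, #5, #8, #11, #13. (#6 stays — for-cause denied.)
Seating in order: seats 1–7 → #3, #4, #6, #7, #9, #10, #12; alternates → #14.
So seat 7 is #12.

12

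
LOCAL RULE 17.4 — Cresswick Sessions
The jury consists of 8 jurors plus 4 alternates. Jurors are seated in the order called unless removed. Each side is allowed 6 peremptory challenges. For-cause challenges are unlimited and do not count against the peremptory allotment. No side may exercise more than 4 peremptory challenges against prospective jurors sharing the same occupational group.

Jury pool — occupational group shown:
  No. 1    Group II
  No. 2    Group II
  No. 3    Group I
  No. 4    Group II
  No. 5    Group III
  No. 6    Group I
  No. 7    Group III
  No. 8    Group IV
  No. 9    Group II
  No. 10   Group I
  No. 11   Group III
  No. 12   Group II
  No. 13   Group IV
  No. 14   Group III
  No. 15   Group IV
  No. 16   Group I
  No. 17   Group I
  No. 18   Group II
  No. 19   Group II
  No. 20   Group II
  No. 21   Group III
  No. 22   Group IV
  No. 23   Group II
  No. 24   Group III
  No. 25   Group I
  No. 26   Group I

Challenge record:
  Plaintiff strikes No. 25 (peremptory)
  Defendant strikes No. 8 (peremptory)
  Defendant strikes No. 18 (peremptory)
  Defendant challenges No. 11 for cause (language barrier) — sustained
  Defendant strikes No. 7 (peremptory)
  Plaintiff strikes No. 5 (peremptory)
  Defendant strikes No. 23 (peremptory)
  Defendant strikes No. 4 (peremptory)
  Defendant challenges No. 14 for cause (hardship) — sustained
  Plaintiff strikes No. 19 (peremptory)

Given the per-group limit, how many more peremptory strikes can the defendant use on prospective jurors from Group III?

1

Defendant peremptories so far: #8, #18, #7, #23, #4 — 5 of 6 used, 1 left overall.
Against Group III: #7 — 1 used; per-group cap 4 leaves 3.
Binding limit: min(1, 3) = 1.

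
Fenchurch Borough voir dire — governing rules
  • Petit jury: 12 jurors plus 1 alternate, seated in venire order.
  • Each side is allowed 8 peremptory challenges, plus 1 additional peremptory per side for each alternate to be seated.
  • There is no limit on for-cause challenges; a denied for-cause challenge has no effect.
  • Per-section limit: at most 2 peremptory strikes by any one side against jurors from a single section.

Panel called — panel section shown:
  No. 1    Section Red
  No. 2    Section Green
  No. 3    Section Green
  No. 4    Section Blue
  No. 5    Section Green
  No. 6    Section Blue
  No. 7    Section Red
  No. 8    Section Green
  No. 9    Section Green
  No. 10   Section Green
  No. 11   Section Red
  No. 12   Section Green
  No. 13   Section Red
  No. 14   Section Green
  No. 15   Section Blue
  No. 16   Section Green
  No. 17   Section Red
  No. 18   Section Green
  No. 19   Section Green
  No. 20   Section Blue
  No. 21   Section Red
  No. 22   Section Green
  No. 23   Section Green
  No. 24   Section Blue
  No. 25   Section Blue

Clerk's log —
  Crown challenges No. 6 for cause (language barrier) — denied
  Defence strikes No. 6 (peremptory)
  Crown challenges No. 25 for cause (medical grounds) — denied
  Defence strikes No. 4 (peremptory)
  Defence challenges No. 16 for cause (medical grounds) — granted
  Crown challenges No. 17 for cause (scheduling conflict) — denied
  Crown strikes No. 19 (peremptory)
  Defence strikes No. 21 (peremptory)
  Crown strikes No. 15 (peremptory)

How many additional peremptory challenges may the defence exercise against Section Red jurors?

Defence peremptories so far: #6, #4, #21 — 3 of 9 used, 6 left overall.
Against Section Red: #21 — 1 used; per-section cap 2 leaves 1.
Binding limit: min(6, 1) = 1.

1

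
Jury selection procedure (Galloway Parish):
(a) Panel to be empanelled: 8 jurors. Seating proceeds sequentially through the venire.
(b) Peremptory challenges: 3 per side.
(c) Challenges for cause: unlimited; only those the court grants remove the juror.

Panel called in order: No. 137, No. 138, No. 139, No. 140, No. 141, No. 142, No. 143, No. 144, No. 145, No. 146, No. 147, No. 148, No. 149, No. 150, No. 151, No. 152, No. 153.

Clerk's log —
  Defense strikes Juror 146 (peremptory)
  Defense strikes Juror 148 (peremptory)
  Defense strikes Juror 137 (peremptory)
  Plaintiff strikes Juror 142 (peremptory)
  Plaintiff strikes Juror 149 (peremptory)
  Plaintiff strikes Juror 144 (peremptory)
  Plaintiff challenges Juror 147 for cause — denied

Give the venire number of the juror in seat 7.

147

Removed: #137, #142, #144, #146, #148, #149. (#147 stays — for-cause denied.)
Filling seats in venire order through position 7: #138, #139, #140, #141, #143, #145, #147.
So seat 7 is #147.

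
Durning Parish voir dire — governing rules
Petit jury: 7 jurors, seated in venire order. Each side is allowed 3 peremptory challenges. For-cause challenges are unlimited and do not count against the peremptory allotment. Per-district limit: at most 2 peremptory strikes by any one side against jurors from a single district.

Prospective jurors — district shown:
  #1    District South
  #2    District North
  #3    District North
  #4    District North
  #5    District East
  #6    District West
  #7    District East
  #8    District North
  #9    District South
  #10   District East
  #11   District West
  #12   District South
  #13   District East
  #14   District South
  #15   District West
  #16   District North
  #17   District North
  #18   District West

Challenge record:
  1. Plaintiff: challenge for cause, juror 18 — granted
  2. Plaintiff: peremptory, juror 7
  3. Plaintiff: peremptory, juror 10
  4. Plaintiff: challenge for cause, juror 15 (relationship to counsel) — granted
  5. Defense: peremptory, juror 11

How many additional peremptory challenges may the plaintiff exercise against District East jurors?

0

Plaintiff peremptories so far: #7, #10 — 2 of 3 used, 1 left overall.
Against District East: #7, #10 — 2 used; per-district cap 2 leaves 0.
Binding limit: min(1, 0) = 0.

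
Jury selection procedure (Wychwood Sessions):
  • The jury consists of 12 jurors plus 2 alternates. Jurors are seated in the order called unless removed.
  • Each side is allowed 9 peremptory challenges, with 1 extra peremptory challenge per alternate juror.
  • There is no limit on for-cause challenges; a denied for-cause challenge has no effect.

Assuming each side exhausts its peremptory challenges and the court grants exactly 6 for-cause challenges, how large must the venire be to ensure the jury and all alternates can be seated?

42

Seats to fill: 12 + 2 alternates = 14.
Peremptories: 9 + 1×2 = 11 per side × 2 sides = 22.
For-cause removals: 6.
Minimum venire: 14 + 22 + 6 = 42.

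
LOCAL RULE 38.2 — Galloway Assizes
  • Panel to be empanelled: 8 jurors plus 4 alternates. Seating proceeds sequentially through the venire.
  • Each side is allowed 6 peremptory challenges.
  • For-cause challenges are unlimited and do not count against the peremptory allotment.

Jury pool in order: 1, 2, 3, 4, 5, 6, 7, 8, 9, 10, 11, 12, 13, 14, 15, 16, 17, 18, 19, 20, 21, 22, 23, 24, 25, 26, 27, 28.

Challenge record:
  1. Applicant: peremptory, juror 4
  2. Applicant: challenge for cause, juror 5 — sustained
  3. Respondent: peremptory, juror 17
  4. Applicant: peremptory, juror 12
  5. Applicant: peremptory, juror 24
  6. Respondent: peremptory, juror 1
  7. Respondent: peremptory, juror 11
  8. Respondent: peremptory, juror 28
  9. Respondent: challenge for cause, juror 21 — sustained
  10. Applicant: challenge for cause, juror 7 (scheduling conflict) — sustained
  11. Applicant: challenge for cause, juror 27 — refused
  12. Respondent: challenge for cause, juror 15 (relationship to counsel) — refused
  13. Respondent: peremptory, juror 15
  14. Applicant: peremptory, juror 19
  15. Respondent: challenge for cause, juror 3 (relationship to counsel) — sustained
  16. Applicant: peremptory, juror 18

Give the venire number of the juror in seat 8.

Removed: #1, #3, #4, #5, #7, #11, #12, #15, #17, #18, #19, #21, #24, #28. (#27 stays — for-cause denied.)
Seating in order: seats 1–8 → #2, #6, #8, #9, #10, #13, #14, #16; alternates → #20, #22, #23, #25.
So seat 8 is #16.

16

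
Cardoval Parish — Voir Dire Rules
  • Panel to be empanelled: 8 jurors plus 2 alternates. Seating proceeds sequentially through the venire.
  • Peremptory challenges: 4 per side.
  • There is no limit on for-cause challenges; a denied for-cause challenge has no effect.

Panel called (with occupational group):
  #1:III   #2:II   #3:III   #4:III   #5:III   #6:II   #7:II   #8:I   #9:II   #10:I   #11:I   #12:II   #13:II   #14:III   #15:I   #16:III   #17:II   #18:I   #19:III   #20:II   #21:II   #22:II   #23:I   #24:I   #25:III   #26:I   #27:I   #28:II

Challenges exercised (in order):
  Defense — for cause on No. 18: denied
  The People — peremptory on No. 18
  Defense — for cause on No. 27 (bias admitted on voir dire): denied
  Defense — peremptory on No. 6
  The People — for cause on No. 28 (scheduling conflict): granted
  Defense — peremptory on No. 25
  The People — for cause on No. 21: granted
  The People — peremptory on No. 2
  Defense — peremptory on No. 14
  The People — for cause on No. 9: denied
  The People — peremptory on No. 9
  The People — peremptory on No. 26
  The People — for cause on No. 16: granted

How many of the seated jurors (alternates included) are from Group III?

Removed: #2, #6, #9, #14, #16, #18, #21, #25, #26, #28.
Seated (10 incl. alternates): #1, #3, #4, #5, #7, #8, #10, #11, #12, #13.
Of those, in Group III: #1, #3, #4, #5 → 4.

4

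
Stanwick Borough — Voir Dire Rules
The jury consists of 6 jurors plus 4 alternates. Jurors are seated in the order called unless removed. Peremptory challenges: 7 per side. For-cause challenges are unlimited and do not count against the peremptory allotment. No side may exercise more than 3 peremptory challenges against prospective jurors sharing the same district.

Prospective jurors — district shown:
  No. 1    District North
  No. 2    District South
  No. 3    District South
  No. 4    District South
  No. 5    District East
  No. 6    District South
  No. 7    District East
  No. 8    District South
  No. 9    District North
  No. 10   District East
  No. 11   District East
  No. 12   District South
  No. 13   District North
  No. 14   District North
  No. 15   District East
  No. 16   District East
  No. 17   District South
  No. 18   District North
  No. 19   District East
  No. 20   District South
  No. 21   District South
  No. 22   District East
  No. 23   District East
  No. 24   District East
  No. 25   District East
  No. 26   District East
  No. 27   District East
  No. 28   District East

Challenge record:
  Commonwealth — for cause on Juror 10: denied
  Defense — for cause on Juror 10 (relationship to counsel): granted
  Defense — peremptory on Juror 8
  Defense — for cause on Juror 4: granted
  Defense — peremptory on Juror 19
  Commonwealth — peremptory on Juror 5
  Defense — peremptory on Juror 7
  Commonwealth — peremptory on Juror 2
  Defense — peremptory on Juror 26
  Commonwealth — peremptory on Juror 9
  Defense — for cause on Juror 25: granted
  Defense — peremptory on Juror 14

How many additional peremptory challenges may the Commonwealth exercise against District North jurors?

2

Commonwealth peremptories so far: #5, #2, #9 — 3 of 7 used, 4 left overall.
Against District North: #9 — 1 used; per-district cap 3 leaves 2.
Binding limit: min(4, 2) = 2.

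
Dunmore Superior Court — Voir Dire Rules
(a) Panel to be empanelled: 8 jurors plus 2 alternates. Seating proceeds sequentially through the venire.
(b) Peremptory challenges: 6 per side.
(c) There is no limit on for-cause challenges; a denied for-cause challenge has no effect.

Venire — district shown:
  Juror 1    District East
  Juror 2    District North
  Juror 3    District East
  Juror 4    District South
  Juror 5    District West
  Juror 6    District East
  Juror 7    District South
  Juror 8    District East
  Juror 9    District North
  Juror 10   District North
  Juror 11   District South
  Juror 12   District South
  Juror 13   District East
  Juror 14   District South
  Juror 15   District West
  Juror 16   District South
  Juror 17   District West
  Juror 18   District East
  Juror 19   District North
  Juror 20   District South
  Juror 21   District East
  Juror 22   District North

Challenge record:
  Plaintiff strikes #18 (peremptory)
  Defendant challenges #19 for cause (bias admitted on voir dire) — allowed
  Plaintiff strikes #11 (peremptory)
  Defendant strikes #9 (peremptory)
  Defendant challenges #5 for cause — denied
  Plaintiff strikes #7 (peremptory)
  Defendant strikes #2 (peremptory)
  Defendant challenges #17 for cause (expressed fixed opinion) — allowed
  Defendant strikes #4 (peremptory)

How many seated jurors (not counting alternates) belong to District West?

1

Removed: #2, #4, #7, #9, #11, #17, #18, #19.
Seated jurors 1–8: #1, #3, #5, #6, #8, #10, #12, #13 (alternates #14, #15 not counted).
Of those, in District West: #5 → 1.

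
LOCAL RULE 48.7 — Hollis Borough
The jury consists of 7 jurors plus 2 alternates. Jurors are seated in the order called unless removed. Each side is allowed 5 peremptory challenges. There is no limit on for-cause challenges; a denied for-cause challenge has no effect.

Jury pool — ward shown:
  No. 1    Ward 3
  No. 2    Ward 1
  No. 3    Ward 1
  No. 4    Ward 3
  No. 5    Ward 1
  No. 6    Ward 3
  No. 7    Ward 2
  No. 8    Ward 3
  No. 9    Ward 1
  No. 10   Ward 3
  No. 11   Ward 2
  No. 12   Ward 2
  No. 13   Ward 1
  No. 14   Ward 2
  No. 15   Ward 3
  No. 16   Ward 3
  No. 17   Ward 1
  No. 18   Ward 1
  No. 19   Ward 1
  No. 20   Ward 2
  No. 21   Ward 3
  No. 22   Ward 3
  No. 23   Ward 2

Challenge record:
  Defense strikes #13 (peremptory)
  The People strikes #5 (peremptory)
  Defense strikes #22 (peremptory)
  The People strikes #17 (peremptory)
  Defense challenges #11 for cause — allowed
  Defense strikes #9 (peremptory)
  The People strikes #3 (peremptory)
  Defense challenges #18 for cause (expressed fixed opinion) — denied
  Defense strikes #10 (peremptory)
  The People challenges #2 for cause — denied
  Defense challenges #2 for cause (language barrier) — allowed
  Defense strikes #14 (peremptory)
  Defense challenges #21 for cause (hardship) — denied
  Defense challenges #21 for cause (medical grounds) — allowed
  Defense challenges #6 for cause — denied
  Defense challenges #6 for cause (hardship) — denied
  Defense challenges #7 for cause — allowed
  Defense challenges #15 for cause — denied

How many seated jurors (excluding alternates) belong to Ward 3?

6

Removed: #2, #3, #5, #7, #9, #10, #11, #13, #14, #17, #21, #22.
Seated jurors 1–7: #1, #4, #6, #8, #12, #15, #16 (alternates #18, #19 not counted).
Of those, in Ward 3: #1, #4, #6, #8, #15, #16 → 6.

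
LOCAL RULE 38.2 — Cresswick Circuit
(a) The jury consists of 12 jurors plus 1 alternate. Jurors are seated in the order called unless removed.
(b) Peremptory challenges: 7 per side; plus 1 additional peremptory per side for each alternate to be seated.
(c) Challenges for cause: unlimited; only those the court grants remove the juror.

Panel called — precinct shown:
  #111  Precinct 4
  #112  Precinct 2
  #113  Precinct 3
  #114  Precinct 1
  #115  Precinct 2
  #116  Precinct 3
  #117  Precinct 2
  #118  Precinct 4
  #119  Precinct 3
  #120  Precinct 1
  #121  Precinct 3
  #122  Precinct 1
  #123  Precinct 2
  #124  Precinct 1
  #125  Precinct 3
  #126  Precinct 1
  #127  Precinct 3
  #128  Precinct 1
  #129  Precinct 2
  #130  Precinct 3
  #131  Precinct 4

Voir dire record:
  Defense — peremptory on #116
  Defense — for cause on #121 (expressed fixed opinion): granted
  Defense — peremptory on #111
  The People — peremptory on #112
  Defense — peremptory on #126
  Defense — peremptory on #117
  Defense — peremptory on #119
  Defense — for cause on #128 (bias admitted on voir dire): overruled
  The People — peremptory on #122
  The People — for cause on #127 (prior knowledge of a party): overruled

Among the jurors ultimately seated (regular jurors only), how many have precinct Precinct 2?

Removed: #111, #112, #116, #117, #119, #121, #122, #126.
Seated jurors 1–12: #113, #114, #115, #118, #120, #123, #124, #125, #127, #128, #129, #130 (alternates #131 not counted).
Of those, in Precinct 2: #115, #123, #129 → 3.

3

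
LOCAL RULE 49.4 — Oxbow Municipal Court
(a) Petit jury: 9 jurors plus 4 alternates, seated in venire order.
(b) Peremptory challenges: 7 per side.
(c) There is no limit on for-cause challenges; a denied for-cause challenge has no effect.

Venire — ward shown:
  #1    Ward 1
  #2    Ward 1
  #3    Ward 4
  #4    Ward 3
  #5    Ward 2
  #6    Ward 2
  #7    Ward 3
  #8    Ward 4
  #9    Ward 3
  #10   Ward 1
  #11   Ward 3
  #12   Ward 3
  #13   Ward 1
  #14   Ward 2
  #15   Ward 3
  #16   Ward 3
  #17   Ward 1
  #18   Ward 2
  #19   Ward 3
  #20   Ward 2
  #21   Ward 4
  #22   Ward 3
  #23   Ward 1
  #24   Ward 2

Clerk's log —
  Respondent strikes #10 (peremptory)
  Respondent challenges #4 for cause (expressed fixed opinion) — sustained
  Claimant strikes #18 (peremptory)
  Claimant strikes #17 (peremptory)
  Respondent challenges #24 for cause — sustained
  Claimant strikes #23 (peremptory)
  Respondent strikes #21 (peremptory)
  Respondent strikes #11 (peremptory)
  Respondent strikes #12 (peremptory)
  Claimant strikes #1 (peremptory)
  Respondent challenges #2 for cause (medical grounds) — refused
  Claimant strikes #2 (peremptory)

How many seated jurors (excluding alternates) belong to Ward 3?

Removed: #1, #2, #4, #10, #11, #12, #17, #18, #21, #23, #24.
Seated jurors 1–9: #3, #5, #6, #7, #8, #9, #13, #14, #15 (alternates #16, #19, #20, #22 not counted).
Of those, in Ward 3: #7, #9, #15 → 3.

3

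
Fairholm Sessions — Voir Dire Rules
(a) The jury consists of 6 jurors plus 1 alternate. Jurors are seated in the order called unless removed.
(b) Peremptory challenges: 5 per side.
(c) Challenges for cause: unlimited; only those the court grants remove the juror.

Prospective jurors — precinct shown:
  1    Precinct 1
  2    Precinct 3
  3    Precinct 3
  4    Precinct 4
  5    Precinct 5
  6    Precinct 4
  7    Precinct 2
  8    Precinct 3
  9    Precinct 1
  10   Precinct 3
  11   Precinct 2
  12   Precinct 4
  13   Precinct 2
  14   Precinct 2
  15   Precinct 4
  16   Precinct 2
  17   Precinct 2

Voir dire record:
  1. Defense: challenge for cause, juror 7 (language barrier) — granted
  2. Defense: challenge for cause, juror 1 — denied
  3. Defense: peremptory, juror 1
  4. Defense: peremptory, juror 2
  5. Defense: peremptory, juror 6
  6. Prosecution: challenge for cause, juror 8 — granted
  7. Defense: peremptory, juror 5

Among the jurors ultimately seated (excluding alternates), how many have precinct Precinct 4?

2

Removed: #1, #2, #5, #6, #7, #8.
Seated jurors 1–6: #3, #4, #9, #10, #11, #12 (alternates #13 not counted).
Of those, in Precinct 4: #4, #12 → 2.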